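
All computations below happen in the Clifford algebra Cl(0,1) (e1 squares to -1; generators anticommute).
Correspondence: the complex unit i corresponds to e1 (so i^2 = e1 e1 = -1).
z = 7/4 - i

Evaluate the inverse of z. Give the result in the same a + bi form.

In blades: z = 7/4 - e1.
With qbar = 7/4 + e1 (scalar fixed, mapped units negated), z qbar = 65/16 (the sum of squared coefficients), so z^-1 = qbar / (65/16) = 28/65 + 16/65*e1; translating back:
Answer: 28/65 + 16/65*i


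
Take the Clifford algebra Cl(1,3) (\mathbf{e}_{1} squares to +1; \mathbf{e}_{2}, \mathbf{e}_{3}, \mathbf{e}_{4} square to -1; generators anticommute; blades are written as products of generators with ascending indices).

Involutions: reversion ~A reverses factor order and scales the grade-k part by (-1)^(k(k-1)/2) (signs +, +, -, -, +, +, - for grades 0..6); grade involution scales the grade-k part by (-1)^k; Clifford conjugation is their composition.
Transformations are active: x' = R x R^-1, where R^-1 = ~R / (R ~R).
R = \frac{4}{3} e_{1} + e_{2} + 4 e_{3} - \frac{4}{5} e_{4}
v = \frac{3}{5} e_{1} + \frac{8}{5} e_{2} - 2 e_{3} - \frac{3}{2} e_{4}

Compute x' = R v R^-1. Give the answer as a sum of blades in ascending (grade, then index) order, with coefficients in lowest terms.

~R = \frac{4}{3} e_{1} + e_{2} + 4 e_{3} - \frac{4}{5} e_{4}, and R ~R = -\frac{3569}{225}, so R^-1 = ~R / (-\frac{3569}{225}).
R v = 6 + \frac{23}{15} e_{1} e_{2} - \frac{76}{15} e_{1} e_{3} - \frac{38}{25} e_{1} e_{4} - \frac{42}{5} e_{2} e_{3} - \frac{11}{50} e_{2} e_{4} - \frac{38}{5} e_{3} e_{4}
Answer: -\frac{28707}{17845} e_{1} - \frac{42052}{17845} e_{2} - \frac{3662}{3569} e_{3} + \frac{15027}{7138} e_{4}


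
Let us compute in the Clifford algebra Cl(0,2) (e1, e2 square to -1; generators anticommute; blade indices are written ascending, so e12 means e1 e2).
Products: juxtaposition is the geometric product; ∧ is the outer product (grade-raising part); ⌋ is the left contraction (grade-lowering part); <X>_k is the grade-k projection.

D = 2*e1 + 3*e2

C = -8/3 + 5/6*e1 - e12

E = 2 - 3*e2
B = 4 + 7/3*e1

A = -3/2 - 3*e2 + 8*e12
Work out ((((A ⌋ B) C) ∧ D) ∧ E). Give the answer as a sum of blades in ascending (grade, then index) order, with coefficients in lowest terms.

step 1: -6 - 7/2*e1
step 2: 227/12 + 13/3*e1 - 7/2*e2 + 6*e12
step 3: 227/6*e1 + 227/4*e2 + 20*e12
step 4: 227/3*e1 + 227/2*e2 - 147/2*e12
Answer: 227/3*e1 + 227/2*e2 - 147/2*e12


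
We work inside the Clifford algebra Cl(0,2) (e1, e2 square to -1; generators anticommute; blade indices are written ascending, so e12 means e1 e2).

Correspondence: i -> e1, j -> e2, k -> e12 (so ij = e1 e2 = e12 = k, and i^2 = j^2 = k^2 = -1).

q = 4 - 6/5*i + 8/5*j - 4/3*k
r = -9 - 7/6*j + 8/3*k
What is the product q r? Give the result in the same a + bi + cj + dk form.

In blades: q = 4 - 6/5*e1 + 8/5*e2 - 4/3*e12, r = -9 - 7/6*e2 + 8/3*e12.
Distribute q over r term by term (generator squares from the signature, products reordered to ascending indices): (4)*r = -36 - 14/3*e2 + 32/3*e12; (-6/5*e1)*r = 54/5*e1 + 16/5*e2 + 7/5*e12; (8/5*e2)*r = 28/15 + 64/15*e1 - 72/5*e2; (-4/3*e12)*r = 32/9 - 14/9*e1 + 12*e12.
Sum: -1376/45 + 608/45*e1 - 238/15*e2 + 361/15*e12; translating back through the correspondence:
Answer: -1376/45 + 608/45*i - 238/15*j + 361/15*k


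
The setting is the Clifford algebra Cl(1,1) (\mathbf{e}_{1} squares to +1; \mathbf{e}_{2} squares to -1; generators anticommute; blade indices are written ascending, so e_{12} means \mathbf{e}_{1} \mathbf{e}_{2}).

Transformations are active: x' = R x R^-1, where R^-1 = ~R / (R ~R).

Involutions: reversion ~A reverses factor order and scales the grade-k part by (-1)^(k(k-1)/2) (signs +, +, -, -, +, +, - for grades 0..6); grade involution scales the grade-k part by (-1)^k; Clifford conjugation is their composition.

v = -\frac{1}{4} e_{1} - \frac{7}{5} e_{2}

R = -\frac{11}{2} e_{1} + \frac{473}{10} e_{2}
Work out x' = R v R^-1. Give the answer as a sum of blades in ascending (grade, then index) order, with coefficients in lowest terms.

~R = -\frac{11}{2} e_{1} + \frac{473}{10} e_{2}, and R ~R = -\frac{55176}{25}, so R^-1 = ~R / (-\frac{55176}{25}).
R v = \frac{13519}{200} + \frac{781}{40} e_{12}
Answer: \frac{2141}{3648} e_{1} - \frac{27311}{18240} e_{2}


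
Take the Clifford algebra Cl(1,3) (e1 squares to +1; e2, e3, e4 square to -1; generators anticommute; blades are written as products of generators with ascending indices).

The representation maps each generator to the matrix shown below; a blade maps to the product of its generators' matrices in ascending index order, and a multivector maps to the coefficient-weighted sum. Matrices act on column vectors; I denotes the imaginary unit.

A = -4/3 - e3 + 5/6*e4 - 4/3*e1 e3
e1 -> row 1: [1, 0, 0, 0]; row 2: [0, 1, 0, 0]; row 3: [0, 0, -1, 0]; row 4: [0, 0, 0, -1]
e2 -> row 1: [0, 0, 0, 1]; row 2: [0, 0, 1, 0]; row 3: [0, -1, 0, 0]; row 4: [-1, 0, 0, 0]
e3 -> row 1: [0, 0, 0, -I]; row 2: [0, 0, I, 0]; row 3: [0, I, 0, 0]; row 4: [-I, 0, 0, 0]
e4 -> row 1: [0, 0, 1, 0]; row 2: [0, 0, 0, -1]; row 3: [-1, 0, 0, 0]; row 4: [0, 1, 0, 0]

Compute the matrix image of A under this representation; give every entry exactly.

Bivector images (products of the table entries): rho(e1 e3) = rho(e1)rho(e3) = row 1: [0, 0, 0, -I]; row 2: [0, 0, I, 0]; row 3: [0, -I, 0, 0]; row 4: [I, 0, 0, 0].
M = (-4/3)*1 + (-1)*rho(e3) + (5/6)*rho(e4) + (-4/3)*rho(e1 e3), summed entrywise (1 is the identity matrix):
Answer: row 1: [-4/3, 0, 5/6, 7*I/3]; row 2: [0, -4/3, -7*I/3, -5/6]; row 3: [-5/6, I/3, -4/3, 0]; row 4: [-I/3, 5/6, 0, -4/3]


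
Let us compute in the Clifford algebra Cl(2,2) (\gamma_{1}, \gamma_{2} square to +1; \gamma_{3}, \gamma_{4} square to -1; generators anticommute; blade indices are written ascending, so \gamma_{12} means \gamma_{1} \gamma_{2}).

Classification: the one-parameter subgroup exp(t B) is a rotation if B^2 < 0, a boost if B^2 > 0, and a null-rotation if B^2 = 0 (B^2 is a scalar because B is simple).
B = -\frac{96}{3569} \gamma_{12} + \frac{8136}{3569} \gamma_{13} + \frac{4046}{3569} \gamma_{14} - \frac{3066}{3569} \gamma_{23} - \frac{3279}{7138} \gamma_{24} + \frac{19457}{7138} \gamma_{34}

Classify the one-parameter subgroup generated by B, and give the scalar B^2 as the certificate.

B^2 term by term: the squares give (-\frac{96}{3569})^2*(\gamma_{12})^2 + (\frac{8136}{3569})^2*(\gamma_{13})^2 + (\frac{4046}{3569})^2*(\gamma_{14})^2 + (-\frac{3066}{3569})^2*(\gamma_{23})^2 + (-\frac{3279}{7138})^2*(\gamma_{24})^2 + (\frac{19457}{7138})^2*(\gamma_{34})^2 = \frac{9216}{12737761}*(-1) + \frac{66194496}{12737761}*(+1) + \frac{16370116}{12737761}*(+1) + \frac{9400356}{12737761}*(+1) + \frac{10751841}{50951044}*(+1) + \frac{378574849}{50951044}*(-1) = 0 (each basis 2-blade squares to minus the product of its generators' squares); cross terms between blades sharing an index anticommute and cancel; the commuting (index-disjoint) pairs give grade-4 terms 2*c*c'*(blade product), which cancel blade by blade — \gamma_{1234}: -\frac{1867872}{12737761} + \frac{26677944}{12737761} - \frac{24810072}{12737761} = 0 — confirming B is simple. So B^2 = 0.
Answer: null-rotation, certificate B^2 = 0. The scalar 0 is the complete invariant here: its sign names the subgroup type.


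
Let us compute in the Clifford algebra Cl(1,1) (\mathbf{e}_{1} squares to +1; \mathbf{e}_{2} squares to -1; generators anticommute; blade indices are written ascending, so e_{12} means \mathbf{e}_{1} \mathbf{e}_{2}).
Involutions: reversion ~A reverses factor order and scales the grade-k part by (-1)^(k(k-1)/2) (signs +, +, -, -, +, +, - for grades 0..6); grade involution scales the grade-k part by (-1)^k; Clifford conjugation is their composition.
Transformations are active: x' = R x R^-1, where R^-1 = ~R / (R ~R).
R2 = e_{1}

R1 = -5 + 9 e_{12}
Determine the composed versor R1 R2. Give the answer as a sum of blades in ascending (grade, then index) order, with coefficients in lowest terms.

Distribute over the terms of R2 (each basis-blade product reordered to ascending indices, repeated generators contracted through their squares):
R1 (e_{1}) = -5 e_{1} - 9 e_{2}
Answer: -5 e_{1} - 9 e_{2}


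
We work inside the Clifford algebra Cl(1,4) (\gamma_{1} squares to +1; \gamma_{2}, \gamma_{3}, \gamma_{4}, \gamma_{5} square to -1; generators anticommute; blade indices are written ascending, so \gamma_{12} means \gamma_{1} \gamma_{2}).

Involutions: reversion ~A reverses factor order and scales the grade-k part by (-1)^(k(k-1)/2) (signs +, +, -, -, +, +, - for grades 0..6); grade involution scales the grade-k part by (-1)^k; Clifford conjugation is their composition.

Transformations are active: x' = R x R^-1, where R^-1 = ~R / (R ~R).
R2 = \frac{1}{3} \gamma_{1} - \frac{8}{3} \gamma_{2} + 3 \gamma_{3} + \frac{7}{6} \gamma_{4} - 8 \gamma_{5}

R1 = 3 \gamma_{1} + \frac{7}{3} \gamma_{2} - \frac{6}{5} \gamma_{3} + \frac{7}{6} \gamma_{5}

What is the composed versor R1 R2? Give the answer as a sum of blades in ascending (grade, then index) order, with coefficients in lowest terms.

Distribute over the terms of R1 (each basis-blade product reordered to ascending indices, repeated generators contracted through their squares):
(3 \gamma_{1}) R2 = 1 - 8 \gamma_{12} + 9 \gamma_{13} + \frac{7}{2} \gamma_{14} - 24 \gamma_{15}
(\frac{7}{3} \gamma_{2}) R2 = \frac{56}{9} - \frac{7}{9} \gamma_{12} + 7 \gamma_{23} + \frac{49}{18} \gamma_{24} - \frac{56}{3} \gamma_{25}
(-\frac{6}{5} \gamma_{3}) R2 = \frac{18}{5} + \frac{2}{5} \gamma_{13} - \frac{16}{5} \gamma_{23} - \frac{7}{5} \gamma_{34} + \frac{48}{5} \gamma_{35}
(\frac{7}{6} \gamma_{5}) R2 = \frac{28}{3} - \frac{7}{18} \gamma_{15} + \frac{28}{9} \gamma_{25} - \frac{7}{2} \gamma_{35} - \frac{49}{36} \gamma_{45}
Summing the partial products and collecting blades:
Answer: \frac{907}{45} - \frac{79}{9} \gamma_{12} + \frac{47}{5} \gamma_{13} + \frac{7}{2} \gamma_{14} - \frac{439}{18} \gamma_{15} + \frac{19}{5} \gamma_{23} + \frac{49}{18} \gamma_{24} - \frac{140}{9} \gamma_{25} - \frac{7}{5} \gamma_{34} + \frac{61}{10} \gamma_{35} - \frac{49}{36} \gamma_{45}


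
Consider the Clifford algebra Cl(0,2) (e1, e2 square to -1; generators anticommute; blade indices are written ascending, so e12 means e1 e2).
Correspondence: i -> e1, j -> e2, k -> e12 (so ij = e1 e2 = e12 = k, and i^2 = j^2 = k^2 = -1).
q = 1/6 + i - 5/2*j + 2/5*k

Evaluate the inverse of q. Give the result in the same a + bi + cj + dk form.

In blades: q = 1/6 + e1 - 5/2*e2 + 2/5*e12.
With qbar = 1/6 - e1 + 5/2*e2 - 2/5*e12 (scalar fixed, mapped units negated), q qbar = 3347/450 (the sum of squared coefficients), so q^-1 = qbar / (3347/450) = 75/3347 - 450/3347*e1 + 1125/3347*e2 - 180/3347*e12; translating back:
Answer: 75/3347 - 450/3347*i + 1125/3347*j - 180/3347*k


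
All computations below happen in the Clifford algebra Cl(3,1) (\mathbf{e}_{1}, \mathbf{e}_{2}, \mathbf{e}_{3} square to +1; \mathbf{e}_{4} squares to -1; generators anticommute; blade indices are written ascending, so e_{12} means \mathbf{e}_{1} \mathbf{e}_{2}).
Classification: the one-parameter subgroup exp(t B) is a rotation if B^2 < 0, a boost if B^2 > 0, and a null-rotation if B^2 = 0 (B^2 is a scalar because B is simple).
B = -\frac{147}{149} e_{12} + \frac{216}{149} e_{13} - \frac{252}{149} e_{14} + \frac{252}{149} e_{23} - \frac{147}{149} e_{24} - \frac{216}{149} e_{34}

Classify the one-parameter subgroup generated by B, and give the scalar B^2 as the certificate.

B^2 term by term: the squares give (-\frac{147}{149})^2*(e_{12})^2 + (\frac{216}{149})^2*(e_{13})^2 + (-\frac{252}{149})^2*(e_{14})^2 + (\frac{252}{149})^2*(e_{23})^2 + (-\frac{147}{149})^2*(e_{24})^2 + (-\frac{216}{149})^2*(e_{34})^2 = \frac{21609}{22201}*(-1) + \frac{46656}{22201}*(-1) + \frac{63504}{22201}*(+1) + \frac{63504}{22201}*(-1) + \frac{21609}{22201}*(+1) + \frac{46656}{22201}*(+1) = 0 (each basis 2-blade squares to minus the product of its generators' squares); cross terms between blades sharing an index anticommute and cancel; the commuting (index-disjoint) pairs give grade-4 terms 2*c*c'*(blade product), which cancel blade by blade — e_{1234}: \frac{63504}{22201} + \frac{63504}{22201} - \frac{127008}{22201} = 0 — confirming B is simple. So B^2 = 0.
Answer: null-rotation, certificate B^2 = 0. One invariant decides it: the square 0 survives every conjugation, and its sign is exactly the classification.


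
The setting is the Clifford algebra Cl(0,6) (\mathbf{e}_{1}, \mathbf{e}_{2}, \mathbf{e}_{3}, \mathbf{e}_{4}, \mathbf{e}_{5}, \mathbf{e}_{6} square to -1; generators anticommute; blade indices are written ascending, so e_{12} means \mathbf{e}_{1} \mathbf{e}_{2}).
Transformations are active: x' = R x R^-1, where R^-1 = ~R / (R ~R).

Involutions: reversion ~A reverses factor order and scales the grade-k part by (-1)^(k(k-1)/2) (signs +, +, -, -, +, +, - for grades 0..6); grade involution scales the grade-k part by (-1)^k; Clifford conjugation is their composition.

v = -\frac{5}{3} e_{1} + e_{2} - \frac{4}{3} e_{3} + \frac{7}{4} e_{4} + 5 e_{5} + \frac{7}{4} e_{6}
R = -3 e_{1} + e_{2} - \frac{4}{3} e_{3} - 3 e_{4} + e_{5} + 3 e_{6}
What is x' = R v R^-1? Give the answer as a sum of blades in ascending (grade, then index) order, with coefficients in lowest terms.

~R = -3 e_{1} + e_{2} - \frac{4}{3} e_{3} - 3 e_{4} + e_{5} + 3 e_{6}, and R ~R = -\frac{277}{9}, so R^-1 = ~R / (-\frac{277}{9}).
R v = -\frac{115}{9} - \frac{4}{3} e_{12} + \frac{16}{9} e_{13} - \frac{41}{4} e_{14} - \frac{40}{3} e_{15} - \frac{1}{4} e_{16} + \frac{19}{4} e_{24} + 4 e_{25} - \frac{5}{4} e_{26} - \frac{19}{3} e_{34} - \frac{16}{3} e_{35} + \frac{5}{3} e_{36} - \frac{67}{4} e_{45} - \frac{21}{2} e_{46} - \frac{53}{4} e_{56}
Answer: -\frac{685}{831} e_{1} - \frac{47}{277} e_{2} + \frac{188}{831} e_{3} - \frac{4699}{1108} e_{4} - \frac{1155}{277} e_{5} + \frac{821}{1108} e_{6}


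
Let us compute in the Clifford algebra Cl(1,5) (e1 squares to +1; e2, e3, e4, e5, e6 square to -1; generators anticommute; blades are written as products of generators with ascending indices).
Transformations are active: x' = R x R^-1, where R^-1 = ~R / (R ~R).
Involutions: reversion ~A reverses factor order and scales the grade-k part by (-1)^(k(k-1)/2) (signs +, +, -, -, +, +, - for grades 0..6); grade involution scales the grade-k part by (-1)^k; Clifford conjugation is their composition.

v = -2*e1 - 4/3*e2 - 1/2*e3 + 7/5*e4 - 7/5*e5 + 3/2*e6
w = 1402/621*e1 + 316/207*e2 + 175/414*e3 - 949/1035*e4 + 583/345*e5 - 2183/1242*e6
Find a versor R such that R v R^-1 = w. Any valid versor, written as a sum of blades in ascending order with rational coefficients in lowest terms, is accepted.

Here q(v) = q(w) = -1889/450; the classical choice R = v + w = 160/621*e1 + 40/207*e2 - 16/207*e3 + 100/207*e4 + 20/69*e5 - 160/621*e6 then realises v -> w under the sandwich.
Answer: 160/621*e1 + 40/207*e2 - 16/207*e3 + 100/207*e4 + 20/69*e5 - 160/621*e6


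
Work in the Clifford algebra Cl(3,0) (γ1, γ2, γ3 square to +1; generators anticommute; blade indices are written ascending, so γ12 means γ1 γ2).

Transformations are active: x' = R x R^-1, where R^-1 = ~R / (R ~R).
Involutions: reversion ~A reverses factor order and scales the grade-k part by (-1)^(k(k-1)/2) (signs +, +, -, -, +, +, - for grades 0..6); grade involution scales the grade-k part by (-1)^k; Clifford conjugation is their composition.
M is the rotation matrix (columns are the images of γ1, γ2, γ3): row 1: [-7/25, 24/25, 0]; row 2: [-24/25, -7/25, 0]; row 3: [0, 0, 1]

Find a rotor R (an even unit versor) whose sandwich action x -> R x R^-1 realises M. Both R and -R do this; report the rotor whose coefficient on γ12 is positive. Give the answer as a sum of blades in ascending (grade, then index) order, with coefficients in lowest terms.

Method: write R = a + b12*γ12 + b13*γ13 + b23*γ23 with a^2 + b12^2 + b13^2 + b23^2 = 1 (so R^-1 = ~R). Expanding the columns R e_j ~R gives tr M = 4a^2 - 1 and, from the antisymmetric part, M21 - M12 = -4a*b12, M13 - M31 = 4a*b13, M32 - M23 = -4a*b23.
Here tr M = 11/25, so a^2 = (1 + tr M)/4 = 9/25 and a = ±3/5. Taking a = 3/5: M21 - M12 = -48/25, M13 - M31 = 0, M32 - M23 = 0, giving b12 = 4/5, b13 = 0, b23 = 0, i.e. R = 3/5 + 4/5*γ12.
Its γ12 coefficient is already positive.
Answer: 3/5 + 4/5*γ12. Sheet selection: the two-to-one cover makes ±R indistinguishable at the matrix level (trace 11/25), so uniqueness comes from the required sign on γ12.


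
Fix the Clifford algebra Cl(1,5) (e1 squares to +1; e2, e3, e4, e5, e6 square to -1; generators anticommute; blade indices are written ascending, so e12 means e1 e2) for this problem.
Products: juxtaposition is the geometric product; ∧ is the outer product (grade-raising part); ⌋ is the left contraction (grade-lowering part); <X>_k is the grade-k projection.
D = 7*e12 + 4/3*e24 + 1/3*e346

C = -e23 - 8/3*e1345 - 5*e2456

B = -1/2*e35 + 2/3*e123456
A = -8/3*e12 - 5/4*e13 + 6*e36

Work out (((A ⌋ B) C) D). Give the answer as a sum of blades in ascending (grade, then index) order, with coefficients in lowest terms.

step 1: -4*e1245 + 5/6*e2456 - 16/9*e3456
step 2: -25/6 + 412/27*e16 + 176/9*e23 - 20/9*e1236 - 4*e1345 + 16/9*e2456 + 5/6*e3456
step 3: 5/18*e5 - 175/6*e12 + 1232/9*e13 - 50/9*e24 + 2884/27*e26 + 704/27*e34 - 140/9*e36 - 64/27*e56 - 20/27*e124 - 412/81*e134 + 4/3*e156 - 16/27*e235 - 176/27*e246 - 25/18*e346 + 16/3*e1235 + 1648/81*e1246 - 80/27*e1346 + 112/9*e1456 - 28*e2345 - 10/9*e2356 + 35/6*e123456
Answer: 5/18*e5 - 175/6*e12 + 1232/9*e13 - 50/9*e24 + 2884/27*e26 + 704/27*e34 - 140/9*e36 - 64/27*e56 - 20/27*e124 - 412/81*e134 + 4/3*e156 - 16/27*e235 - 176/27*e246 - 25/18*e346 + 16/3*e1235 + 1648/81*e1246 - 80/27*e1346 + 112/9*e1456 - 28*e2345 - 10/9*e2356 + 35/6*e123456


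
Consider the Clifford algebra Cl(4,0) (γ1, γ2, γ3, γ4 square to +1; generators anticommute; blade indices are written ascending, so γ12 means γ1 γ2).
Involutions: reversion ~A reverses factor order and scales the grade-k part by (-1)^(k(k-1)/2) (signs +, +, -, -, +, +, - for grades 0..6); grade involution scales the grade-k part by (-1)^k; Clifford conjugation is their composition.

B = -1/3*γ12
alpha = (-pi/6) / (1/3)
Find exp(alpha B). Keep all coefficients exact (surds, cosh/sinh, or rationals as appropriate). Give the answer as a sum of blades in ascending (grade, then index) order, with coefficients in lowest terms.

B^2 = (-1/3)^2*(γ12)^2 = 1/9*(-1) = -1/9 (a basis 2-blade squares to minus the product of its generators' squares).
B^2 = -1/9 — a negative square means the series sums to a rotation: l = 1/3, alpha*l = -pi/6, so exp(alpha B) = cos(-pi/6) + (sin(-pi/6)/(1/3))*B = sqrt(3)/2 + (-3/2)*B.
Answer: sqrt(3)/2 + 1/2*γ12


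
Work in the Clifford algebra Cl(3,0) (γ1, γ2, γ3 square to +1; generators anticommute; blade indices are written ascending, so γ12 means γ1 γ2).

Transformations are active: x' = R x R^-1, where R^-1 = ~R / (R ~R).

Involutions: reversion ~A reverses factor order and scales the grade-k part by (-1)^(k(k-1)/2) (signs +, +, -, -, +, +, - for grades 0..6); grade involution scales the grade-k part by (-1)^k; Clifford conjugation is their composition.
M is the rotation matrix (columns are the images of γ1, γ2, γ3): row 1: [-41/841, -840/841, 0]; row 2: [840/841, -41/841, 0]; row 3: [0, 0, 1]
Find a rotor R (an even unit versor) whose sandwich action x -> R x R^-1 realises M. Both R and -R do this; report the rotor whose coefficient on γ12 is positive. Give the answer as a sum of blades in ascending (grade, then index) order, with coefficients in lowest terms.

Method: write R = a + b12*γ12 + b13*γ13 + b23*γ23 with a^2 + b12^2 + b13^2 + b23^2 = 1 (so R^-1 = ~R). Expanding the columns R e_j ~R gives tr M = 4a^2 - 1 and, from the antisymmetric part, M21 - M12 = -4a*b12, M13 - M31 = 4a*b13, M32 - M23 = -4a*b23.
Here tr M = 759/841, so a^2 = (1 + tr M)/4 = 400/841 and a = ±20/29. Taking a = 20/29: M21 - M12 = 1680/841, M13 - M31 = 0, M32 - M23 = 0, giving b12 = -21/29, b13 = 0, b23 = 0, i.e. R = 20/29 - 21/29*γ12.
Its γ12 coefficient is negative, so report the other preimage -R.
Answer: -20/29 + 21/29*γ12. Sheet selection: the two-to-one cover makes ±R indistinguishable at the matrix level (trace 759/841), so uniqueness comes from the required sign on γ12.


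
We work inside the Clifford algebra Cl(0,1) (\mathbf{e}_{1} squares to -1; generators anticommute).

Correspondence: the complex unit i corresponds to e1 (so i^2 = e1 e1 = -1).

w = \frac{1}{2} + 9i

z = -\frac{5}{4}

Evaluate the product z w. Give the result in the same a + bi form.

In blades: z = -\frac{5}{4}, w = \frac{1}{2} + 9 e_{1}.
Distribute z over w term by term (generator squares from the signature, products reordered to ascending indices): (-\frac{5}{4})*w = -\frac{5}{8} - \frac{45}{4} e_{1}.
Sum: -\frac{5}{8} - \frac{45}{4} e_{1}; translating back through the correspondence:
Answer: -\frac{5}{8} - \frac{45}{4}i


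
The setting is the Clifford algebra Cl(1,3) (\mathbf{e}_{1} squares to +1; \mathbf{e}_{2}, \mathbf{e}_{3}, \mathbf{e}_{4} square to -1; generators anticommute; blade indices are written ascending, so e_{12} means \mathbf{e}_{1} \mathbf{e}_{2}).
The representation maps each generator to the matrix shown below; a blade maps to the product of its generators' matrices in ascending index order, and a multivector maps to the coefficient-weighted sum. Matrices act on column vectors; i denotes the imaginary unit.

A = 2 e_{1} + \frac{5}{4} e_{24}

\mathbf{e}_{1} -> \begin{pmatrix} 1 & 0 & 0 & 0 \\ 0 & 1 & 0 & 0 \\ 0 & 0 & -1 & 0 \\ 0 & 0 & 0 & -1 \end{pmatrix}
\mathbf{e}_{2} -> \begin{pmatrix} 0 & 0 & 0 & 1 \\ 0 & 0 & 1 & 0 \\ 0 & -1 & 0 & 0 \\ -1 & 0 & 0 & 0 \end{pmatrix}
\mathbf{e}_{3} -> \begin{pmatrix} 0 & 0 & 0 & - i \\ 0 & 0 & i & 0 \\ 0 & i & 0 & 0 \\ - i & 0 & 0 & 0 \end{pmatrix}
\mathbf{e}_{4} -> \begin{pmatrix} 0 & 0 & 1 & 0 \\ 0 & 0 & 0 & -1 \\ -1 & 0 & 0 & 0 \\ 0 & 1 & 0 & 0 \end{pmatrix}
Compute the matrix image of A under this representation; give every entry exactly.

Bivector images (products of the table entries): rho(e_{24}) = rho(\mathbf{e}_{2})rho(\mathbf{e}_{4}) = \begin{pmatrix} 0 & 1 & 0 & 0 \\ -1 & 0 & 0 & 0 \\ 0 & 0 & 0 & 1 \\ 0 & 0 & -1 & 0 \end{pmatrix}.
M = (2)*rho(e_{1}) + (\frac{5}{4})*rho(e_{24}), summed entrywise:
Answer: \begin{pmatrix} 2 & \frac{5}{4} & 0 & 0 \\ - \frac{5}{4} & 2 & 0 & 0 \\ 0 & 0 & -2 & \frac{5}{4} \\ 0 & 0 & - \frac{5}{4} & -2 \end{pmatrix}


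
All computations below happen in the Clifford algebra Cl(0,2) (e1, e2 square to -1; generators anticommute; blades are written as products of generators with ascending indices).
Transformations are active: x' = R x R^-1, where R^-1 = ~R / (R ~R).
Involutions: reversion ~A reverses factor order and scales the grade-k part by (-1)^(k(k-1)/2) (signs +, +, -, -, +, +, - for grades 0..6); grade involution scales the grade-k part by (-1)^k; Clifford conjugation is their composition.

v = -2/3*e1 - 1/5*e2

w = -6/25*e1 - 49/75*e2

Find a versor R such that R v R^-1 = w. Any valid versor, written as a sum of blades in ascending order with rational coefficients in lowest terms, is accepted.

Construction: equal norms (both -109/225) license R = v + w = -68/75*e1 - 64/75*e2 — nothing changes along that direction, while (v - w)/2 changes sign, so v maps onto w.
Answer: -68/75*e1 - 64/75*e2


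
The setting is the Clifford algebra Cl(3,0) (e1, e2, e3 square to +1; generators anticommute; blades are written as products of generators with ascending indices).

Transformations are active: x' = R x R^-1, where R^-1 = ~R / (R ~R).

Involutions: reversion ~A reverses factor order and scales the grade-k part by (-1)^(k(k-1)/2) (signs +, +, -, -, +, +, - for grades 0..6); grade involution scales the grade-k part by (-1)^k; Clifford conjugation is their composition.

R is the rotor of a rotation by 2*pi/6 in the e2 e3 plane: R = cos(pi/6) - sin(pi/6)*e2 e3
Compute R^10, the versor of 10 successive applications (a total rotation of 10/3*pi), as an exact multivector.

Rotor phase runs at HALF the rotation angle; powers of one rotor simply add phase, so after 10 steps in e2 e3 the phase is 10*pi/6 = 5*pi/3 and R^10 = cos(5*pi/3) - sin(5*pi/3)*e2 e3.
cos(5*pi/3) = 1/2 and sin(5*pi/3) = -sqrt(3)/2, so R^10 = 1/2 + sqrt(3)/2*e2 e3. The net rotation is 4/3*pi (after discarding 1 full turn, each of which contributes a factor -1 to the rotor); the rotor keeps the half-angle phase exactly.
Answer: 1/2 + sqrt(3)/2*e2 e3


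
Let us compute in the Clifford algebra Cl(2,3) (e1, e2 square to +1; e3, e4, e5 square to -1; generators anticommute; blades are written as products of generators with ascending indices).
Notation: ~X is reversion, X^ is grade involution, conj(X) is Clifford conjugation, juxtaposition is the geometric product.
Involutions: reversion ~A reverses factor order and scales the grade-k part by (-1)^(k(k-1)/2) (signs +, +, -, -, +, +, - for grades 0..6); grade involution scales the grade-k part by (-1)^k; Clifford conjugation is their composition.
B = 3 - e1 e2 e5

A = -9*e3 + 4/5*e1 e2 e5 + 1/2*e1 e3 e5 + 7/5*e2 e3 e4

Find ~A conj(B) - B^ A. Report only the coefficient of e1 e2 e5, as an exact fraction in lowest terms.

first term: 4/5 - 27*e3 - 1/2*e2 e3 - 12/5*e1 e2 e5 - 3/2*e1 e3 e5 - 21/5*e2 e3 e4 + 9*e1 e2 e3 e5 - 7/5*e1 e3 e4 e5
second term: 4/5 - 27*e3 + 1/2*e2 e3 + 12/5*e1 e2 e5 + 3/2*e1 e3 e5 + 21/5*e2 e3 e4 + 9*e1 e2 e3 e5 - 7/5*e1 e3 e4 e5
Answer: -24/5


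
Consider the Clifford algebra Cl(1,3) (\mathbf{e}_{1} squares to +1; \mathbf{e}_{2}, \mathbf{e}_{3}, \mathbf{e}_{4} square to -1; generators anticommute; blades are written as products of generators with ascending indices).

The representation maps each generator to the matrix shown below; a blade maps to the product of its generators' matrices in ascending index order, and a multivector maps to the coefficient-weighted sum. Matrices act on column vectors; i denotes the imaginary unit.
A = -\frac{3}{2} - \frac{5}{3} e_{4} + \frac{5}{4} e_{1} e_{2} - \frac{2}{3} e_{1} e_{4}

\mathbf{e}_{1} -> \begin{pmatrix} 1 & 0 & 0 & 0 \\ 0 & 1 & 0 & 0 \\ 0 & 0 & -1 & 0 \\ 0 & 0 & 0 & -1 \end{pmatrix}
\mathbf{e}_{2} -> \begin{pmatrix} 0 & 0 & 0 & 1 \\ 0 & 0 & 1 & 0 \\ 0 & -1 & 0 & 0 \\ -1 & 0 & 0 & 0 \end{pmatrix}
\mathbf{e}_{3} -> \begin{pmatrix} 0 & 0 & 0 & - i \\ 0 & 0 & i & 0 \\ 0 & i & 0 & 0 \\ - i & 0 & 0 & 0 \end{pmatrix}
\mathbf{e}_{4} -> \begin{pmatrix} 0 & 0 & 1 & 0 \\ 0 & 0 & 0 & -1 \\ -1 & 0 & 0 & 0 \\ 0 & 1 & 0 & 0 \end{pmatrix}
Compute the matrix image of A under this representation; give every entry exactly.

Bivector images (products of the table entries): rho(e_{1} e_{2}) = rho(\mathbf{e}_{1})rho(\mathbf{e}_{2}) = \begin{pmatrix} 0 & 0 & 0 & 1 \\ 0 & 0 & 1 & 0 \\ 0 & 1 & 0 & 0 \\ 1 & 0 & 0 & 0 \end{pmatrix}; rho(e_{1} e_{4}) = rho(\mathbf{e}_{1})rho(\mathbf{e}_{4}) = \begin{pmatrix} 0 & 0 & 1 & 0 \\ 0 & 0 & 0 & -1 \\ 1 & 0 & 0 & 0 \\ 0 & -1 & 0 & 0 \end{pmatrix}.
M = (-\frac{3}{2})*1 + (-\frac{5}{3})*rho(e_{4}) + (\frac{5}{4})*rho(e_{1} e_{2}) + (-\frac{2}{3})*rho(e_{1} e_{4}), summed entrywise (1 is the identity matrix):
Answer: \begin{pmatrix} - \frac{3}{2} & 0 & - \frac{7}{3} & \frac{5}{4} \\ 0 & - \frac{3}{2} & \frac{5}{4} & \frac{7}{3} \\ 1 & \frac{5}{4} & - \frac{3}{2} & 0 \\ \frac{5}{4} & -1 & 0 & - \frac{3}{2} \end{pmatrix}


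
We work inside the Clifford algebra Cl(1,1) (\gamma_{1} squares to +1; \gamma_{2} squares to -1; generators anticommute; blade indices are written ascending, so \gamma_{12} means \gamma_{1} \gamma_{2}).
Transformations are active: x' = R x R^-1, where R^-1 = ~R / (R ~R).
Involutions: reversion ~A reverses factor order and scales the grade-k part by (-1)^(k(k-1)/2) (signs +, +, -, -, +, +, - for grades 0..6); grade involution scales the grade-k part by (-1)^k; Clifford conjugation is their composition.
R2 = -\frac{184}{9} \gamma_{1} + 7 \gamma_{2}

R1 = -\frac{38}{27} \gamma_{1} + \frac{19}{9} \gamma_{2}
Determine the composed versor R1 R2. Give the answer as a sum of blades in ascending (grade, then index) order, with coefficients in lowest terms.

Distribute over the terms of R1 (each basis-blade product reordered to ascending indices, repeated generators contracted through their squares):
(-\frac{38}{27} \gamma_{1}) R2 = \frac{6992}{243} - \frac{266}{27} \gamma_{12}
(\frac{19}{9} \gamma_{2}) R2 = -\frac{133}{9} + \frac{3496}{81} \gamma_{12}
Summing the partial products and collecting blades:
Answer: \frac{3401}{243} + \frac{2698}{81} \gamma_{12}


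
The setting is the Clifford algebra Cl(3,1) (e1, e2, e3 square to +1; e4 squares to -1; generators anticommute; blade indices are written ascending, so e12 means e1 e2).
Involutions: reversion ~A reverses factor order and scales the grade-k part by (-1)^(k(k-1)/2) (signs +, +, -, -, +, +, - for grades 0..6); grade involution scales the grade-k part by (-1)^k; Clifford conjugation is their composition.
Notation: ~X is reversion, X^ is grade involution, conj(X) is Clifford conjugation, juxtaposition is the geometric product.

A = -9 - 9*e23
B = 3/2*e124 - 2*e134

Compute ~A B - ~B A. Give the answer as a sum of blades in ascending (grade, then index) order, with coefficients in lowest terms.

first term: -63/2*e124 + 9/2*e134
second term: 63/2*e124 - 9/2*e134
Answer: -63*e124 + 9*e134


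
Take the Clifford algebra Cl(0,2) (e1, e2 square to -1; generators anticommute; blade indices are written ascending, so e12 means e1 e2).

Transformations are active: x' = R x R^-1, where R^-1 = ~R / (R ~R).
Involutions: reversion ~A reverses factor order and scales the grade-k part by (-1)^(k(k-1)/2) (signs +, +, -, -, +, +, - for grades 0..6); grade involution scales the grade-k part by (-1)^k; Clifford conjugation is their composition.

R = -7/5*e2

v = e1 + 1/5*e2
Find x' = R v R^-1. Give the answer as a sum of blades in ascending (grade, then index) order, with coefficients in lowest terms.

~R = -7/5*e2, and R ~R = -49/25, so R^-1 = ~R / (-49/25).
R v = 7/25 + 7/5*e12
Answer: -e1 + 1/5*e2


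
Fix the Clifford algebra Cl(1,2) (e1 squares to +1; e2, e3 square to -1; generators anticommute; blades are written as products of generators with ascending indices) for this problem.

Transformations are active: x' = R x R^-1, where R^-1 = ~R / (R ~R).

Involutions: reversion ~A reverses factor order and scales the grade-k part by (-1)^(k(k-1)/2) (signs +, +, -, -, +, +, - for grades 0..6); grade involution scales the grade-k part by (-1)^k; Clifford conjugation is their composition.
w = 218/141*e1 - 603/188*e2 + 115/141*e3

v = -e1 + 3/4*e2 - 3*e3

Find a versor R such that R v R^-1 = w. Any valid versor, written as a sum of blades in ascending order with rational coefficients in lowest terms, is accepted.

Here q(v) = q(w) = -137/16; the classical choice R = v + w = 77/141*e1 - 231/94*e2 - 308/141*e3 then realises v -> w under the sandwich.
Answer: 77/141*e1 - 231/94*e2 - 308/141*e3


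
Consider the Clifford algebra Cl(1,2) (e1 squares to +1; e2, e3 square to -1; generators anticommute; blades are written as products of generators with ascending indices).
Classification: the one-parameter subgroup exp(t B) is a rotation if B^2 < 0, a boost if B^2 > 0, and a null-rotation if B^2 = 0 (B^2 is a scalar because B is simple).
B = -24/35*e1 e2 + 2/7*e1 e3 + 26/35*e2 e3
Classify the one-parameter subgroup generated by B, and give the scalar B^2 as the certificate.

B^2 term by term: the squares give (-24/35)^2*(e1 e2)^2 + (2/7)^2*(e1 e3)^2 + (26/35)^2*(e2 e3)^2 = 576/1225*(+1) + 4/49*(+1) + 676/1225*(-1) = 0 (each basis 2-blade squares to minus the product of its generators' squares); cross terms between blades sharing an index anticommute and cancel. So B^2 = 0.
Answer: null-rotation, certificate B^2 = 0. Certificate logic: 0 is a conjugation-invariant scalar, so its sign fixes rotation versus boost versus null-rotation outright.


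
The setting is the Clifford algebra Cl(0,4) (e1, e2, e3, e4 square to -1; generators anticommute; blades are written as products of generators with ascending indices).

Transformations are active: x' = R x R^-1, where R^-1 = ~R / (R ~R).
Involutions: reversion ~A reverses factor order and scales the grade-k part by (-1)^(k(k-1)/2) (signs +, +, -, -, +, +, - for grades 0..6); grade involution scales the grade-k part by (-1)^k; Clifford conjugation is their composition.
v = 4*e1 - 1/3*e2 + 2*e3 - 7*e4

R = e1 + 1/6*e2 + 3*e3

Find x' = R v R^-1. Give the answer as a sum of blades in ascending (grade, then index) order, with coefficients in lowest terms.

~R = e1 + 1/6*e2 + 3*e3, and R ~R = -361/36, so R^-1 = ~R / (-361/36).
R v = -179/18 - e1 e2 - 10*e1 e3 - 7*e1 e4 + 4/3*e2 e3 - 7/6*e2 e4 - 21*e3 e4
Answer: -728/361*e1 + 719/1083*e2 + 1426/361*e3 + 7*e4


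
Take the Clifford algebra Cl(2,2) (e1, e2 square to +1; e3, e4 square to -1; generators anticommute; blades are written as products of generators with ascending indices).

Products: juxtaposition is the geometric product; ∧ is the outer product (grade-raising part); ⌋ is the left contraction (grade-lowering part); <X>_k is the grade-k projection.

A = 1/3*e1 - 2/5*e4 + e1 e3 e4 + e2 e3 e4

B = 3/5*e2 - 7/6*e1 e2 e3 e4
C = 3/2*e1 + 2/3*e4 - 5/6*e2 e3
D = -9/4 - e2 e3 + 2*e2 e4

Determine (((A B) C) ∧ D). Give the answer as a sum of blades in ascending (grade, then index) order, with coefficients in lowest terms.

step 1: -7/6*e1 + 7/6*e2 + 1/5*e1 e2 + 6/25*e2 e4 + 3/5*e3 e4 + 7/15*e1 e2 e3 - 7/18*e2 e3 e4 + 3/5*e1 e2 e3 e4
step 2: -7/4 - 7/18*e1 - 23/50*e2 - 247/180*e3 + 35/108*e4 - 7/4*e1 e2 - 1/6*e1 e3 - 23/18*e1 e4 + 259/270*e2 e3 + 5/18*e2 e4 - 1/5*e3 e4 + 103/180*e1 e2 e3 + 37/75*e1 e2 e4 + 9/10*e1 e3 e4 - 9/10*e2 e3 e4 + 161/180*e1 e2 e3 e4
step 3: 63/16 + 7/8*e1 + 207/200*e2 + 247/80*e3 - 35/48*e4 + 63/16*e1 e2 + 3/8*e1 e3 + 23/8*e1 e4 - 49/120*e2 e3 - 33/8*e2 e4 + 9/20*e3 e4 - 647/720*e1 e2 e3 - 1699/900*e1 e2 e4 - 81/40*e1 e3 e4 + 4801/1080*e2 e3 e4 - 289/720*e1 e2 e3 e4
Answer: 63/16 + 7/8*e1 + 207/200*e2 + 247/80*e3 - 35/48*e4 + 63/16*e1 e2 + 3/8*e1 e3 + 23/8*e1 e4 - 49/120*e2 e3 - 33/8*e2 e4 + 9/20*e3 e4 - 647/720*e1 e2 e3 - 1699/900*e1 e2 e4 - 81/40*e1 e3 e4 + 4801/1080*e2 e3 e4 - 289/720*e1 e2 e3 e4


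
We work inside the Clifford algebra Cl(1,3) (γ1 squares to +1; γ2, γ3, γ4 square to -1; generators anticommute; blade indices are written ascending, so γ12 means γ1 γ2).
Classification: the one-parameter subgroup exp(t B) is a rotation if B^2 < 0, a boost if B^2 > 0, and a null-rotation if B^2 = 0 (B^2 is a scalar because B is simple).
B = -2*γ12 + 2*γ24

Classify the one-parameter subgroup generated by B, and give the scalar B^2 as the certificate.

B^2 term by term: the squares give (-2)^2*(γ12)^2 + (2)^2*(γ24)^2 = 4*(+1) + 4*(-1) = 0 (each basis 2-blade squares to minus the product of its generators' squares); cross terms between blades sharing an index anticommute and cancel. So B^2 = 0.
Answer: null-rotation, certificate B^2 = 0. B^2 = 0 is basis-independent, so its sign is the whole story.


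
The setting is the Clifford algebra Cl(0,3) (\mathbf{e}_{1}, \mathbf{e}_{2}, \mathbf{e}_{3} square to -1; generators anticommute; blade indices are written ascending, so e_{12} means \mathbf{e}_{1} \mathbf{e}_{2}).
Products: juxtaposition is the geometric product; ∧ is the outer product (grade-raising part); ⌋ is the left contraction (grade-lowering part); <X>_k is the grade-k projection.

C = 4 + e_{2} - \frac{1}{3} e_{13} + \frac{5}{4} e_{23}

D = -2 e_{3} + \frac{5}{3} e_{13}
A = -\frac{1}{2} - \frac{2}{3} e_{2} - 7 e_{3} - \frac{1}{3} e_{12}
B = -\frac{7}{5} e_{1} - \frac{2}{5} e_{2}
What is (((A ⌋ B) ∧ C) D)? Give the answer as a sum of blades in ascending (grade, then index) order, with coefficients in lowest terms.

step 1: -\frac{4}{15} + \frac{7}{10} e_{1} + \frac{1}{5} e_{2}
step 2: -\frac{16}{15} + \frac{14}{5} e_{1} + \frac{8}{15} e_{2} + \frac{7}{10} e_{12} + \frac{4}{45} e_{13} - \frac{1}{3} e_{23} + \frac{113}{120} e_{123}
step 3: -\frac{4}{27} + \frac{8}{45} e_{1} + \frac{65}{72} e_{2} - \frac{38}{15} e_{3} + \frac{439}{180} e_{12} - \frac{332}{45} e_{13} + \frac{1}{10} e_{23} - \frac{103}{45} e_{123}
Answer: -\frac{4}{27} + \frac{8}{45} e_{1} + \frac{65}{72} e_{2} - \frac{38}{15} e_{3} + \frac{439}{180} e_{12} - \frac{332}{45} e_{13} + \frac{1}{10} e_{23} - \frac{103}{45} e_{123}


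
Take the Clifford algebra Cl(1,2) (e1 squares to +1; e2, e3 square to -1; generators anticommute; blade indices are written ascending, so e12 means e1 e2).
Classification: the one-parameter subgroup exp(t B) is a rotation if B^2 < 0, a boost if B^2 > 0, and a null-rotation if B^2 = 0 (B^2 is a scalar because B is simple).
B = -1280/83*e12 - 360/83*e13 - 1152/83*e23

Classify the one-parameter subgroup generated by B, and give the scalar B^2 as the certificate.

B^2 term by term: the squares give (-1280/83)^2*(e12)^2 + (-360/83)^2*(e13)^2 + (-1152/83)^2*(e23)^2 = 1638400/6889*(+1) + 129600/6889*(+1) + 1327104/6889*(-1) = 64 (each basis 2-blade squares to minus the product of its generators' squares); cross terms between blades sharing an index anticommute and cancel. So B^2 = 64.
Answer: boost, certificate B^2 = 64. Note: conjugating B changes its blade decomposition but never the scalar B^2 = 64, whose sign settles the classification.


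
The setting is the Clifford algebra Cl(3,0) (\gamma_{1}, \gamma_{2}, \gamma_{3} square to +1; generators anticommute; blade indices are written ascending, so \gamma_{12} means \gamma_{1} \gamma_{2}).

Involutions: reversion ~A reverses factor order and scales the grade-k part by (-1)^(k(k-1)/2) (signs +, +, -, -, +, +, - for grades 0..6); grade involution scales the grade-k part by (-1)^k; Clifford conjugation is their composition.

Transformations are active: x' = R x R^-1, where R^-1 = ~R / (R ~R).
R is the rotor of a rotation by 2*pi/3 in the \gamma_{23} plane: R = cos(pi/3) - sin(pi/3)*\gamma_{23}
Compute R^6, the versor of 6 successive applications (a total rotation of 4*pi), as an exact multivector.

Half-angle bookkeeping: 6 applications in \gamma_{23} add up to rotor phase 6*pi/3 = 2 \pi, so R^6 = cos(2 \pi) - sin(2 \pi)*\gamma_{23}.
cos(2 \pi) = 1 and sin(2 \pi) = 0, so R^6 = 1. The total rotation 4*pi is 2 full turns, so every vector returns to itself, yet the rotor is +1, back on the identity sheet (an even number of 2*pi turns).
Answer: 1


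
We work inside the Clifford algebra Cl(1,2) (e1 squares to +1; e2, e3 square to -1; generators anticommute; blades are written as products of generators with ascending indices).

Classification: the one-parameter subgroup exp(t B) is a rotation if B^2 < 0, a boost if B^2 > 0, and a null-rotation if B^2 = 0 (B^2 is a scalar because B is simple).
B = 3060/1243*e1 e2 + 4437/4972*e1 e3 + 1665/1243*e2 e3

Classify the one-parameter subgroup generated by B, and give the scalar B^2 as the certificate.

B^2 term by term: the squares give (3060/1243)^2*(e1 e2)^2 + (4437/4972)^2*(e1 e3)^2 + (1665/1243)^2*(e2 e3)^2 = 9363600/1545049*(+1) + 19686969/24720784*(+1) + 2772225/1545049*(-1) = 81/16 (each basis 2-blade squares to minus the product of its generators' squares); cross terms between blades sharing an index anticommute and cancel. So B^2 = 81/16.
Answer: boost, certificate B^2 = 81/16. Certificate logic: 81/16 is a conjugation-invariant scalar, so its sign fixes rotation versus boost versus null-rotation outright.


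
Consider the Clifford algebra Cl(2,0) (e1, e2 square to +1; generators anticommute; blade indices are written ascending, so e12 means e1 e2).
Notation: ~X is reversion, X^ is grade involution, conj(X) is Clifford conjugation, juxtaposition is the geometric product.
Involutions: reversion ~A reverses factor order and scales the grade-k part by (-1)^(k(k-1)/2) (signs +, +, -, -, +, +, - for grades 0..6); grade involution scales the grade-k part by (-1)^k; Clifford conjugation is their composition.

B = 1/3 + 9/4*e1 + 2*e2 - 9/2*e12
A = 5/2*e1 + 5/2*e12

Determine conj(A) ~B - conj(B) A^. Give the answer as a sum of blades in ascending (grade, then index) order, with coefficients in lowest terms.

first term: 45/8 - 35/6*e1 - 45/8*e2 - 35/6*e12
second term: -45/8 + 25/6*e1 + 45/8*e2 - 25/6*e12
Answer: 45/4 - 10*e1 - 45/4*e2 - 5/3*e12


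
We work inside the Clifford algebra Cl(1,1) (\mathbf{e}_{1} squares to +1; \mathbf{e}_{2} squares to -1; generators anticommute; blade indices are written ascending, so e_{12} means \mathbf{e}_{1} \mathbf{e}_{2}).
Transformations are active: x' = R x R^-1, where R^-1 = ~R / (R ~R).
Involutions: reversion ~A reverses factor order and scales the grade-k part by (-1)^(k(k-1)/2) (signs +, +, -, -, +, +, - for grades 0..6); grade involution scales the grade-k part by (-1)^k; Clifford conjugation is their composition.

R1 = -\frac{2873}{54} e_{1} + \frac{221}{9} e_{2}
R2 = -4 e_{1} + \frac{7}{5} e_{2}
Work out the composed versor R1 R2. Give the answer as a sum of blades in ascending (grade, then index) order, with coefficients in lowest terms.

Distribute over the terms of R1 (each basis-blade product reordered to ascending indices, repeated generators contracted through their squares):
(-\frac{2873}{54} e_{1}) R2 = \frac{5746}{27} - \frac{20111}{270} e_{12}
(\frac{221}{9} e_{2}) R2 = -\frac{1547}{45} + \frac{884}{9} e_{12}
Summing the partial products and collecting blades:
Answer: \frac{24089}{135} + \frac{6409}{270} e_{12}
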